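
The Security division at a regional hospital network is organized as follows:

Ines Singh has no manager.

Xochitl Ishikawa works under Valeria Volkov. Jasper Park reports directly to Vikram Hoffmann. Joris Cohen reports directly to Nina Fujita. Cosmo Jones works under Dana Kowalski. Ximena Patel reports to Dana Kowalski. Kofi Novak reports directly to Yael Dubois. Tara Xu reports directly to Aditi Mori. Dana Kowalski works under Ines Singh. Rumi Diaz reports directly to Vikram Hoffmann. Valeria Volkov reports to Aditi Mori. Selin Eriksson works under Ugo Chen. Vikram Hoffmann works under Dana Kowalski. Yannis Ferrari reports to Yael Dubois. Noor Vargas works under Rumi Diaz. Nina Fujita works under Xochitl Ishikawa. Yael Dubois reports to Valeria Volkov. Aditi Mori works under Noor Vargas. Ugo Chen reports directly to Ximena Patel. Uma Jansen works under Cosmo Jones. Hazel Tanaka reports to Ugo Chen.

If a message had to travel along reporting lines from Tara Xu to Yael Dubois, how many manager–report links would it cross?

3

Tara Xu is 1 level below Aditi Mori, and Yael Dubois is 2 levels below Aditi Mori (their lowest common manager). The shortest path runs up from Tara Xu to Aditi Mori and back down to Yael Dubois: 1 + 2 = 3 links.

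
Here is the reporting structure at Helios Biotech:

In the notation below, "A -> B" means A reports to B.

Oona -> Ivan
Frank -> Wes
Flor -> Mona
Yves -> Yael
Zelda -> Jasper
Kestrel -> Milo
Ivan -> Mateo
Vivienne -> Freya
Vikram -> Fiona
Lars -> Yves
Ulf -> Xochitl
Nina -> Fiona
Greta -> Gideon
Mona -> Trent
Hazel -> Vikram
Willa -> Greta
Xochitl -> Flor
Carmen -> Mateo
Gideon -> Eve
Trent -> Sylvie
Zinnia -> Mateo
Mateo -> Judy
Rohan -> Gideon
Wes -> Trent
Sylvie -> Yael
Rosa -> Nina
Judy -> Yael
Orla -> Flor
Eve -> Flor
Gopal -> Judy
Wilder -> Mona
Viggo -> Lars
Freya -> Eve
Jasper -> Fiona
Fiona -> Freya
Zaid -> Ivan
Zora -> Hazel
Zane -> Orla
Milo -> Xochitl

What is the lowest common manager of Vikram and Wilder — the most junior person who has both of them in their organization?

Vikram's chain of managers is Fiona, Freya, Eve, Flor, Mona, Trent, Sylvie, Yael. Wilder's chain of managers is Mona, Trent, Sylvie, Yael. The first manager that appears in both chains is Mona.

Mona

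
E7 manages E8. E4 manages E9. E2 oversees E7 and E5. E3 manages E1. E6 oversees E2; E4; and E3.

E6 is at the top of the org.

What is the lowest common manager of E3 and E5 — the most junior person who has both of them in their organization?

E3's chain of managers is E6. E5's chain of managers is E2, E6. The first manager that appears in both chains is E6.

E6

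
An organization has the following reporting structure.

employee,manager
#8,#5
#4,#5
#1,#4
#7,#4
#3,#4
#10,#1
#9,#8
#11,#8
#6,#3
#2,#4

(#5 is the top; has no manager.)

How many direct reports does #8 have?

#8 directly manages #9, #11. That is 2 direct reports.

2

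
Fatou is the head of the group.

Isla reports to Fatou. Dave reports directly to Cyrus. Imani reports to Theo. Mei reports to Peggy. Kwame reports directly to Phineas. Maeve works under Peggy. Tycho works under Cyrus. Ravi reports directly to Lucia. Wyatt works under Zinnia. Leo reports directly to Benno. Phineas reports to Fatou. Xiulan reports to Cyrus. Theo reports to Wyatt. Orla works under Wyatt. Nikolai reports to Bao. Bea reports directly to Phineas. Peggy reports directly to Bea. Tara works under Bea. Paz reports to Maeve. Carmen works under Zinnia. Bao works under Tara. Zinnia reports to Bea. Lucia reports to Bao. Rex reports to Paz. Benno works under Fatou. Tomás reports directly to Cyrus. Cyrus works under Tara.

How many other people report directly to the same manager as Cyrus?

1

Cyrus reports to Tara. Tara's other direct reports are Bao — 1 peer.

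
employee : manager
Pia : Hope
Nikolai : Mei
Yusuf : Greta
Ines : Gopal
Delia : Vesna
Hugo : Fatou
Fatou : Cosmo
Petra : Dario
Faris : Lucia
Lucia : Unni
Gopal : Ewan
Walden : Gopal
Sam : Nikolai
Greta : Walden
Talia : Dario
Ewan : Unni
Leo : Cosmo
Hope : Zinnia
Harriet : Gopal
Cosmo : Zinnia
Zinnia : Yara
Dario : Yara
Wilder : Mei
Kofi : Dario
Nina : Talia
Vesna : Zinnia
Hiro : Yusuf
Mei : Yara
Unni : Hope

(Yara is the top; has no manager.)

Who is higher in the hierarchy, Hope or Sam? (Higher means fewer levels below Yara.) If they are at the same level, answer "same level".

Hope

Hope is 2 levels below Yara; Sam is 3. Hope is higher.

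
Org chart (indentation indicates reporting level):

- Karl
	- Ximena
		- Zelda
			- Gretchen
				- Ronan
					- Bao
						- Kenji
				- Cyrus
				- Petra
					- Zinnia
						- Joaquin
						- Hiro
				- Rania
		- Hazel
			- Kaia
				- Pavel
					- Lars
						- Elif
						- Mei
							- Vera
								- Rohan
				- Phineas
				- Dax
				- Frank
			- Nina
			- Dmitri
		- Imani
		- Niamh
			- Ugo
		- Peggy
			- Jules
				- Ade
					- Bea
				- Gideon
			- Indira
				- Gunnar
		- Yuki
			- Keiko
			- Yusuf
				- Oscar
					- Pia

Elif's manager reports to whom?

Pavel

Elif reports to Lars, and Lars reports to Pavel. So Elif's skip-level manager is Pavel.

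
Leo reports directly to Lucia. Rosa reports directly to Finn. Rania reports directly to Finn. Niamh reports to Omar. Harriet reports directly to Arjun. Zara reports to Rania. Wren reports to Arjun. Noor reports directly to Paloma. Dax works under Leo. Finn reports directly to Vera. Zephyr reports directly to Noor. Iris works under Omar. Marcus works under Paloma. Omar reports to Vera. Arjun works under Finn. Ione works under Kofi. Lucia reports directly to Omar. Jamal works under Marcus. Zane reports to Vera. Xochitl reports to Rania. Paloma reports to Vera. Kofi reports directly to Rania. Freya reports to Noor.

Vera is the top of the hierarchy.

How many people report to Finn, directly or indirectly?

9

Finn directly manages Rania, Arjun, Rosa. Under Rania: Zara, Xochitl, Kofi, Ione (4). Under Arjun: Wren, Harriet (2). Rosa has no reports. So Finn's organization is 3 direct reports plus everyone under them: 5 + 3 + 1 = 9.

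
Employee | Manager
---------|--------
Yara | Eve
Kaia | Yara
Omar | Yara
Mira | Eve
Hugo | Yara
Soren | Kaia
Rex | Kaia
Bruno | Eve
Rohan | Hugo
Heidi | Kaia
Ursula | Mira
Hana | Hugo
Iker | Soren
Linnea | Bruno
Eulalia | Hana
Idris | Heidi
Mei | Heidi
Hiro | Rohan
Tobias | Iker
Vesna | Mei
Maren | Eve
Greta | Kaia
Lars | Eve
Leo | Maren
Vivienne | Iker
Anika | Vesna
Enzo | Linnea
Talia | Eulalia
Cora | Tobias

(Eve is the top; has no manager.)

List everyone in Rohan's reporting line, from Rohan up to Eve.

Rohan reports to Hugo. Hugo reports to Yara. Yara reports to Eve. Eve is at the top.

Rohan -> Hugo -> Yara -> Eve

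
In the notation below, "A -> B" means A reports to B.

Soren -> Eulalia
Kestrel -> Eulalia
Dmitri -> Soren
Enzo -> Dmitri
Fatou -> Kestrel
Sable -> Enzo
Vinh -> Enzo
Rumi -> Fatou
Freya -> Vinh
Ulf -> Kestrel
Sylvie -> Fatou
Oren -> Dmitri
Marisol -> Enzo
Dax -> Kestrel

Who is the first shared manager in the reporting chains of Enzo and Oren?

Dmitri

Enzo's chain of managers is Dmitri, Soren, Eulalia. Oren's chain of managers is Dmitri, Soren, Eulalia. The first manager that appears in both chains is Dmitri.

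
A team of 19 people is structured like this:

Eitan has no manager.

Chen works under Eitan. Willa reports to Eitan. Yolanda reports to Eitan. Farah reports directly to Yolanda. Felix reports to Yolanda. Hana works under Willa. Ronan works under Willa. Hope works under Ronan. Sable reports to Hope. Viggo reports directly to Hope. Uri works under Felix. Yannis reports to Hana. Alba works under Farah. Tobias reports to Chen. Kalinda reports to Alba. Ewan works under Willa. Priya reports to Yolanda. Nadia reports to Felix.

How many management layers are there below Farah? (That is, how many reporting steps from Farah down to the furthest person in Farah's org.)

2

The longest chain under Farah runs Farah → Alba → Kalinda, which is 2 levels below Farah.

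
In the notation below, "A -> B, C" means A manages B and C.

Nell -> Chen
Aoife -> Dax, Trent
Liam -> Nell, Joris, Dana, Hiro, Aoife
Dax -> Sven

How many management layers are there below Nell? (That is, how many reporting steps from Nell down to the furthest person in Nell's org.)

The longest chain under Nell runs Nell → Chen, which is 1 level below Nell.

1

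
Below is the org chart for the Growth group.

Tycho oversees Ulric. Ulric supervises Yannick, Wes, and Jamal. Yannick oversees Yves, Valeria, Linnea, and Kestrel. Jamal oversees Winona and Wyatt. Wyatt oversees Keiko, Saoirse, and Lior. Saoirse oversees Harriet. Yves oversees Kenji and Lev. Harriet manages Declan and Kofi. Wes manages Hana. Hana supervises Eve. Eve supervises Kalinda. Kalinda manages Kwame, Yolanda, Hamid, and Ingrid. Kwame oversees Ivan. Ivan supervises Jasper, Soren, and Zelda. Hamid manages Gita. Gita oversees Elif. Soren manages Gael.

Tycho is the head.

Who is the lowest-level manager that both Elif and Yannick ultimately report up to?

Elif's chain of managers is Gita, Hamid, Kalinda, Eve, Hana, Wes, Ulric, Tycho. Yannick's chain of managers is Ulric, Tycho. The first manager that appears in both chains is Ulric.

Ulric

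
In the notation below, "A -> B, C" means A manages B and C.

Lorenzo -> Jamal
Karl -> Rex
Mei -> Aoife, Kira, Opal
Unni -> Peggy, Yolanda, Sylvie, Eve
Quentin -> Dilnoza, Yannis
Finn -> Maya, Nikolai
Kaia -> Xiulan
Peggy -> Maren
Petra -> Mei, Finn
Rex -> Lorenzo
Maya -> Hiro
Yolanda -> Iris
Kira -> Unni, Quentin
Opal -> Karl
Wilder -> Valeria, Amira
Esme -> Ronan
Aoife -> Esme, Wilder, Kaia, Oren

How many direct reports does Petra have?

2

Petra directly manages Mei, Finn. That is 2 direct reports.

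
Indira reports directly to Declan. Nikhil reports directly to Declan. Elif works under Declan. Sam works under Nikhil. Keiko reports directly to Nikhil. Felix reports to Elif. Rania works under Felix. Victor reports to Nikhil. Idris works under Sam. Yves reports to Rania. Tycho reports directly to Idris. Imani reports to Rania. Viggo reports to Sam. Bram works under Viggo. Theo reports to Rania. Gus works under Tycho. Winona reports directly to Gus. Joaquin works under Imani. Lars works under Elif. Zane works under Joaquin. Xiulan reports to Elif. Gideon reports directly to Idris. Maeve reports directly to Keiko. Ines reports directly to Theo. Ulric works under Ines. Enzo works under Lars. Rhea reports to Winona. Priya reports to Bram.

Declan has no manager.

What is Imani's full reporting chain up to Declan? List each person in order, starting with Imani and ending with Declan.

Imani -> Rania -> Felix -> Elif -> Declan

Imani reports to Rania. Rania reports to Felix. Felix reports to Elif. Elif reports to Declan. Declan is at the top.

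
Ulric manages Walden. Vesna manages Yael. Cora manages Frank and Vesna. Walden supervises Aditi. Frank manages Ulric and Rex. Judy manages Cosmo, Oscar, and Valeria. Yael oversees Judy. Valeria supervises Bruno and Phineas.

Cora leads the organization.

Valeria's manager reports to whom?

Valeria reports to Judy, and Judy reports to Yael. So Valeria's skip-level manager is Yael.

Yael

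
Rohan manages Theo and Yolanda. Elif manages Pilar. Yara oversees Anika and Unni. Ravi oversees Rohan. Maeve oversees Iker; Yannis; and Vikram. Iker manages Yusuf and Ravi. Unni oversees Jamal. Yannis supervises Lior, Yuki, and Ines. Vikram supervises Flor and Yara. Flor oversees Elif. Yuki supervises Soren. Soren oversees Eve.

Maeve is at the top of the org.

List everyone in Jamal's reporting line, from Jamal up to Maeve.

Jamal reports to Unni. Unni reports to Yara. Yara reports to Vikram. Vikram reports to Maeve. Maeve is at the top.

Jamal -> Unni -> Yara -> Vikram -> Maeve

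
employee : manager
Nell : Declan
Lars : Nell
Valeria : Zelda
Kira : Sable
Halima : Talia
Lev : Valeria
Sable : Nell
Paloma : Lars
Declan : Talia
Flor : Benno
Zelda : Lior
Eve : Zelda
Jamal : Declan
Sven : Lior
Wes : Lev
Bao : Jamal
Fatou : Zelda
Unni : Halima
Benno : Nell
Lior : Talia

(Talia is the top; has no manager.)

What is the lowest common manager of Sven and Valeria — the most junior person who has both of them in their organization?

Sven's chain of managers is Lior, Talia. Valeria's chain of managers is Zelda, Lior, Talia. The first manager that appears in both chains is Lior.

Lior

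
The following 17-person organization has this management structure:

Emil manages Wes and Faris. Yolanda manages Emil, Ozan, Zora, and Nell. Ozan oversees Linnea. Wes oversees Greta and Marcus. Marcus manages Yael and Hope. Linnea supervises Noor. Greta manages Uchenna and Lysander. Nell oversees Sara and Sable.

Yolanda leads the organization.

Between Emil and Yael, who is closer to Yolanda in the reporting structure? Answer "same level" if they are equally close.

Emil

Emil is 1 level below Yolanda; Yael is 4. Emil is higher.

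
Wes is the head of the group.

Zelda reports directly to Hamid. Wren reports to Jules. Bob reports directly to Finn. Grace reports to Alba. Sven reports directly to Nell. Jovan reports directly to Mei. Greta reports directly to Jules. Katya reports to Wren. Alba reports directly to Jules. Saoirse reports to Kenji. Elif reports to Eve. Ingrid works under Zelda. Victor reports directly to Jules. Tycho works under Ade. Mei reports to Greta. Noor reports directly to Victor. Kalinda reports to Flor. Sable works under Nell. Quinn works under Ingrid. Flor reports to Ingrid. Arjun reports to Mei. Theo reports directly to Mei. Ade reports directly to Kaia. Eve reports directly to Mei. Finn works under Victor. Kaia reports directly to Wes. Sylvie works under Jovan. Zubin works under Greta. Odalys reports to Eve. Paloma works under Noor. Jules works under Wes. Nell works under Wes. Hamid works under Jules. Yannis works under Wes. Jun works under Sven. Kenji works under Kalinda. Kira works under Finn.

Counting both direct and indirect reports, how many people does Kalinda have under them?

Kalinda directly manages Kenji. Under Kenji: Saoirse (1). That's 2 in total.

2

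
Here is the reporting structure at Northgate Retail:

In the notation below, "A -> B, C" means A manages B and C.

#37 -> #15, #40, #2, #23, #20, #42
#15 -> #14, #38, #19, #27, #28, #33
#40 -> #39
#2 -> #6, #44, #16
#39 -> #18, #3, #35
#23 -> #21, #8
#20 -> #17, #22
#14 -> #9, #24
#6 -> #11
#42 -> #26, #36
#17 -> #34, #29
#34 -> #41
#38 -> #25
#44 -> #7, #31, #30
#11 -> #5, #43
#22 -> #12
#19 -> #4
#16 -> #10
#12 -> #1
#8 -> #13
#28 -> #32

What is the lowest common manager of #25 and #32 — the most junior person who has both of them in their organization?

#15

#25's chain of managers is #38, #15, #37. #32's chain of managers is #28, #15, #37. The first manager that appears in both chains is #15.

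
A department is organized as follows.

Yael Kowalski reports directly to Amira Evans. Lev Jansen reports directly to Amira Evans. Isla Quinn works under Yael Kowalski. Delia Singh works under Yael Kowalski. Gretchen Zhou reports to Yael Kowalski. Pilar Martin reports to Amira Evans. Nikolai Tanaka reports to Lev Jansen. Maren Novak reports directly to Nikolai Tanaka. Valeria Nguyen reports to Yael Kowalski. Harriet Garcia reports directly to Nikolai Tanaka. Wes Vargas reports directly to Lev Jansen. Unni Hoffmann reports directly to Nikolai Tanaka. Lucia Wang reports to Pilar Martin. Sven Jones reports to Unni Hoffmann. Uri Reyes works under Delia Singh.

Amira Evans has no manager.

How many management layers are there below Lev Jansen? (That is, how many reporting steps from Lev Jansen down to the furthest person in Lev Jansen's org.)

3

The longest chain under Lev Jansen runs Lev Jansen → Nikolai Tanaka → Unni Hoffmann → Sven Jones, which is 3 levels below Lev Jansen.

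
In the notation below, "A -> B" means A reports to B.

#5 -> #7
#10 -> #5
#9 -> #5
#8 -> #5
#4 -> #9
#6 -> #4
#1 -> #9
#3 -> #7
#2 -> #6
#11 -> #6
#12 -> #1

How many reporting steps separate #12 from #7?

Chain from #12 up to #7: #12 → #1 → #9 → #5 → #7. That is 4 steps up, so #12 is 4 levels below #7.

4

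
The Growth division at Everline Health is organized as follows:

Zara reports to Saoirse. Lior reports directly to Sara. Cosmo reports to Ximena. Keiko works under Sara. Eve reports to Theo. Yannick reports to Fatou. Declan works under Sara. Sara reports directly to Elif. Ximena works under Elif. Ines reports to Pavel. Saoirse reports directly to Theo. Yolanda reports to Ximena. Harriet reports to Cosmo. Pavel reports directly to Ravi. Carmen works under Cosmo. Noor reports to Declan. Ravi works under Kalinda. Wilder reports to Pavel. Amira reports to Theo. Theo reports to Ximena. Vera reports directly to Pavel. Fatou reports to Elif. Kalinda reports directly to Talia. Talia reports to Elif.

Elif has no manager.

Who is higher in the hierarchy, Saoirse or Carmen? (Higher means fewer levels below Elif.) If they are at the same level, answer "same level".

same level

Both Saoirse and Carmen are 3 levels below Elif.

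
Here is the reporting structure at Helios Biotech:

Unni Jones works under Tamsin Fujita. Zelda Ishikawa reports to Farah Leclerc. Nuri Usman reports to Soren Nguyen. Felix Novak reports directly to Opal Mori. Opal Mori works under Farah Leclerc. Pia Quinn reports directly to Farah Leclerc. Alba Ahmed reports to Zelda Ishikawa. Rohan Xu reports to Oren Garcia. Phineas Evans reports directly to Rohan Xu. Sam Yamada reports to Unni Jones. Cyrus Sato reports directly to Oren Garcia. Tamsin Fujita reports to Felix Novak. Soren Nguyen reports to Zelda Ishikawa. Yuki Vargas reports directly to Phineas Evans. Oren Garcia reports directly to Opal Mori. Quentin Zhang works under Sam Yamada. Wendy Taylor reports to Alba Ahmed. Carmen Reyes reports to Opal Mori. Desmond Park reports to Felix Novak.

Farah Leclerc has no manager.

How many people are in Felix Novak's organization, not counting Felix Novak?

Felix Novak directly manages Tamsin Fujita, Desmond Park. Under Tamsin Fujita: Unni Jones, Sam Yamada, Quentin Zhang (3). Desmond Park has no reports. So Felix Novak's organization is 2 direct reports plus everyone under them: 4 + 1 = 5.

5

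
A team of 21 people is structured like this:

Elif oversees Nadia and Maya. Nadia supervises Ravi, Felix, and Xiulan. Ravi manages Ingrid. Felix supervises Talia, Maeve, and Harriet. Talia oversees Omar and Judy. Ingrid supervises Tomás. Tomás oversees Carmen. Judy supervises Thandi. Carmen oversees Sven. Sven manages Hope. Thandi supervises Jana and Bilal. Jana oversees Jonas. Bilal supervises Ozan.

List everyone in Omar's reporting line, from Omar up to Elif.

Omar -> Talia -> Felix -> Nadia -> Elif

Omar reports to Talia. Talia reports to Felix. Felix reports to Nadia. Nadia reports to Elif. Elif is at the top.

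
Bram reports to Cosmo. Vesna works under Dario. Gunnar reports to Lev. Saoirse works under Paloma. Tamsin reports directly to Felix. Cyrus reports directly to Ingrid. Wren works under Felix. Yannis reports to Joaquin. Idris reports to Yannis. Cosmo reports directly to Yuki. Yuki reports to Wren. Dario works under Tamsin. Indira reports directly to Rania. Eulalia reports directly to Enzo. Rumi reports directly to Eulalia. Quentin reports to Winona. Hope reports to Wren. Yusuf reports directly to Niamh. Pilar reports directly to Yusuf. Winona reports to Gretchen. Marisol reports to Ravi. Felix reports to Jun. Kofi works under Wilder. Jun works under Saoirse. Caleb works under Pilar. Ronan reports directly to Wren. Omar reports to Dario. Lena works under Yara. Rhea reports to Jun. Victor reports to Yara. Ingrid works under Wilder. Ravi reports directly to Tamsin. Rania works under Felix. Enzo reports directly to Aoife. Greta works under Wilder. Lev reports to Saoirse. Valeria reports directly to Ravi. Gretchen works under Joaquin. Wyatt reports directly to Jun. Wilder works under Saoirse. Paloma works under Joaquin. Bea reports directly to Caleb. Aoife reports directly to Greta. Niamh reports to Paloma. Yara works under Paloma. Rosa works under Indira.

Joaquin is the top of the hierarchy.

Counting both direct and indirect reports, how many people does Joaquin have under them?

46

Joaquin directly manages Paloma, Gretchen, Yannis. Under Paloma: Niamh, Yusuf, Pilar, Caleb, Bea, Yara, Lena, Victor, Saoirse, Lev, Gunnar, Jun, Wyatt, Rhea, Felix, Wren, Ronan, Hope, Yuki, Cosmo, Bram, Rania, Indira, Rosa, Tamsin, Ravi, Valeria, Marisol, Dario, Omar, Vesna, Wilder, Ingrid, Cyrus, Kofi, Greta, Aoife, Enzo, Eulalia, Rumi (40). Under Gretchen: Winona, Quentin (2). Under Yannis: Idris (1). So Joaquin's organization is 3 direct reports plus everyone under them: 41 + 3 + 2 = 46.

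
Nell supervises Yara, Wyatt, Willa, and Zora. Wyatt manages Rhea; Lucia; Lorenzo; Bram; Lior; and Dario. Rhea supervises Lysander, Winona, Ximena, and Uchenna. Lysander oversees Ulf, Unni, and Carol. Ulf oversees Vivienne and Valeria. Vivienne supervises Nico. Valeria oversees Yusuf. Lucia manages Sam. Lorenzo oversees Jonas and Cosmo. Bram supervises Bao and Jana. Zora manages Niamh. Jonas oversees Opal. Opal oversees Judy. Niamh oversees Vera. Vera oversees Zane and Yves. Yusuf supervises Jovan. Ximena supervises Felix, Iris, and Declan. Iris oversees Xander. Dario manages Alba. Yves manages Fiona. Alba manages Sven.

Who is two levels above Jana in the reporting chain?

Wyatt

Jana reports to Bram, and Bram reports to Wyatt. So Jana's skip-level manager is Wyatt.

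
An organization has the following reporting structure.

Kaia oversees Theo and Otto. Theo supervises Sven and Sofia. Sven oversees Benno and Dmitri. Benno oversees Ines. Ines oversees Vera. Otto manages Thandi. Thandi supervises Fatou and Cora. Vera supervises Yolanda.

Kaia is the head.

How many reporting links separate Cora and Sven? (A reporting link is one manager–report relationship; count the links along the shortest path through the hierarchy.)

5

Cora is 3 levels below Kaia, and Sven is 2 levels below Kaia (their lowest common manager). The shortest path runs up from Cora to Kaia and back down to Sven: 3 + 2 = 5 links.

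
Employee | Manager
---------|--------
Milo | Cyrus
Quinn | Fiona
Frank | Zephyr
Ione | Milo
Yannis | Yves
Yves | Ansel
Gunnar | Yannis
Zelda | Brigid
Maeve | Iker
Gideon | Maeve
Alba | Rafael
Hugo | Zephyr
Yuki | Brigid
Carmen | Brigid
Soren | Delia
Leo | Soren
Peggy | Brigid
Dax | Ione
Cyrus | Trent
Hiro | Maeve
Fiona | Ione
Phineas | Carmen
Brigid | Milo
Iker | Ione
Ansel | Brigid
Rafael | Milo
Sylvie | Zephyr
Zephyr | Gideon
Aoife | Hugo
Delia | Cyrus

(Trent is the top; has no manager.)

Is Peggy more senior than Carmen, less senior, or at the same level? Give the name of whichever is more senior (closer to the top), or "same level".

Both Peggy and Carmen are 4 levels below Trent.

same level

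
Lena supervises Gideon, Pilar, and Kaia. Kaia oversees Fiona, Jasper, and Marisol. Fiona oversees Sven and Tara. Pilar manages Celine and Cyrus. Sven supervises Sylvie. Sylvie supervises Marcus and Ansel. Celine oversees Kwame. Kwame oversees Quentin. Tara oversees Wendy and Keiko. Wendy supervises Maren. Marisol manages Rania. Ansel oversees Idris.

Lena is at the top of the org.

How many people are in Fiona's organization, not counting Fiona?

9

Fiona directly manages Sven, Tara. Under Sven: Sylvie, Ansel, Idris, Marcus (4). Under Tara: Keiko, Wendy, Maren (3). So Fiona's organization is 2 direct reports plus everyone under them: 5 + 4 = 9.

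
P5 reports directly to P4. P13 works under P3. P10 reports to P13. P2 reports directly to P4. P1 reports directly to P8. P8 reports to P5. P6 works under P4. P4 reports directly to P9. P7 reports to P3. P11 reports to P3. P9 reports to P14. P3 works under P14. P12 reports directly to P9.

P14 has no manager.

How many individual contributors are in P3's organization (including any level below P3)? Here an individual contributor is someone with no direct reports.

The people in P3's organization with no one reporting to them are P7, P10, P11. That is 3.

3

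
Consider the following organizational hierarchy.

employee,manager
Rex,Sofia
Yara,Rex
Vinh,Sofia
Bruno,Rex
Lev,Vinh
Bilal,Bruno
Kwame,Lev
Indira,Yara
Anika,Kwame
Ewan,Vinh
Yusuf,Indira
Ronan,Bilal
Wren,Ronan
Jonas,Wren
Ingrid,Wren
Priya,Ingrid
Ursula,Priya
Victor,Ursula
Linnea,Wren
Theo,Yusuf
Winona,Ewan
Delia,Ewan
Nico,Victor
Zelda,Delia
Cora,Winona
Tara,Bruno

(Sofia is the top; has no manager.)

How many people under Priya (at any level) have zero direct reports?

1

The only person in Priya's organization with no one reporting to them is Nico. That is 1.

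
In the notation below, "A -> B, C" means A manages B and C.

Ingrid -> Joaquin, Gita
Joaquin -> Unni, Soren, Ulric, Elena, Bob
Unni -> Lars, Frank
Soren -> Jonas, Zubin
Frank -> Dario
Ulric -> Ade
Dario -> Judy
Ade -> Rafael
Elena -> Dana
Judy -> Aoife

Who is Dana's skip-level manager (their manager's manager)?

Dana reports to Elena, and Elena reports to Joaquin. So Dana's skip-level manager is Joaquin.

Joaquin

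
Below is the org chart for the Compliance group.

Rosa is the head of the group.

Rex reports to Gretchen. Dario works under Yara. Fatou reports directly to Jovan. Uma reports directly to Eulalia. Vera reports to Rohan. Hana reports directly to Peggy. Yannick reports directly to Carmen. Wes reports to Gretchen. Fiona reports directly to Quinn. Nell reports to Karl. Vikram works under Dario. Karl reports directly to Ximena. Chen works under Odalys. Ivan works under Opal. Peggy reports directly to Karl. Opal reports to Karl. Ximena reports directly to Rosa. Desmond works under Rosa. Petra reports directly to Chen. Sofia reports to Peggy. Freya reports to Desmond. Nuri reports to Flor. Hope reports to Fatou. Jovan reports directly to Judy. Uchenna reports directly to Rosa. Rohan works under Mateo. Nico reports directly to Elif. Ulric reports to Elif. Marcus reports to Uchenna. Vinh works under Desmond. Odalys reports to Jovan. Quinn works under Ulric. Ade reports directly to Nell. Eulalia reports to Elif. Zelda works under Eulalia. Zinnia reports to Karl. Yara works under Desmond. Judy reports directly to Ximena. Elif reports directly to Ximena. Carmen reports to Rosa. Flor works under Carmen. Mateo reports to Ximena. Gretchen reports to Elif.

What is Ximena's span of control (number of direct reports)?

Ximena directly manages Judy, Elif, Karl, Mateo. That is 4 direct reports.

4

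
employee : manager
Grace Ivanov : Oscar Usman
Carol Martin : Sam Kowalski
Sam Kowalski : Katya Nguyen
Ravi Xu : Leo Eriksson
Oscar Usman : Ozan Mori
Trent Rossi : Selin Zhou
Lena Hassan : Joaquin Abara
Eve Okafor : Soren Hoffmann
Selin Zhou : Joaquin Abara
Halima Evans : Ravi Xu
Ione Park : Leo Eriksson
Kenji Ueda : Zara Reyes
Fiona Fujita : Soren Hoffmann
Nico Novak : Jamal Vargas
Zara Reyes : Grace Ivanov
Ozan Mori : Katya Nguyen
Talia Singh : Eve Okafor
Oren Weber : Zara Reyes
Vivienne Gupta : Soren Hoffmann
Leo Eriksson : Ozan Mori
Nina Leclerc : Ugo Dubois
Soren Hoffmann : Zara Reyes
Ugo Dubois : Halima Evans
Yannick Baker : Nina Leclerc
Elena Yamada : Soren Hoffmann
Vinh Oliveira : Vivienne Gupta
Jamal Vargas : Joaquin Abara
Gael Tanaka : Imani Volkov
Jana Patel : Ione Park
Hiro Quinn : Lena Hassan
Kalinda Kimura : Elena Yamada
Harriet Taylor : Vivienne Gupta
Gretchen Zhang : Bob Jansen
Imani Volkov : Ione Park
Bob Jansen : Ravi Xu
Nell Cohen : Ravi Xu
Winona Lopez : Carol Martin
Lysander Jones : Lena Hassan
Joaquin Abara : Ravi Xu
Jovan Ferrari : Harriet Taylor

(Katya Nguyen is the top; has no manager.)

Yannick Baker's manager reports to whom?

Ugo Dubois

Yannick Baker reports to Nina Leclerc, and Nina Leclerc reports to Ugo Dubois. So Yannick Baker's skip-level manager is Ugo Dubois.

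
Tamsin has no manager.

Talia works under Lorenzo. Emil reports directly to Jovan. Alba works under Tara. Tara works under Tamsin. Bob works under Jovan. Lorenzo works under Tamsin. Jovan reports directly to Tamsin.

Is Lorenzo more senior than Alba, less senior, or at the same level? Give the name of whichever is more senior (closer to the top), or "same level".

Lorenzo is 1 level below Tamsin; Alba is 2. Lorenzo is higher.

Lorenzo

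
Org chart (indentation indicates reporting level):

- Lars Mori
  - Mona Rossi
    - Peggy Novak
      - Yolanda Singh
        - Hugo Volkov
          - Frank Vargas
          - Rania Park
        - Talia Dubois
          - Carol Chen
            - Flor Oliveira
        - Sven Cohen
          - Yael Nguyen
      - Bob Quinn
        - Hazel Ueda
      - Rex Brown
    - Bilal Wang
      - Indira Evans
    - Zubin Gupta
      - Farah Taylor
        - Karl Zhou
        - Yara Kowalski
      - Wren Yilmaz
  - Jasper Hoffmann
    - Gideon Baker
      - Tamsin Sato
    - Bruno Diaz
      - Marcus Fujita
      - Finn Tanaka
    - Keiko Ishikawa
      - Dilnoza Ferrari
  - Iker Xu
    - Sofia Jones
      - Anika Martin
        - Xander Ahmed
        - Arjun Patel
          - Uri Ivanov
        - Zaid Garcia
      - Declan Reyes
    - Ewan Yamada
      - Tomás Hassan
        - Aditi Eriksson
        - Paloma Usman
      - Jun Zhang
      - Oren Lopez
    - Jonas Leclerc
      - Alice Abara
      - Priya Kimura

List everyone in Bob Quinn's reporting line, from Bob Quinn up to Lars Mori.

Bob Quinn reports to Peggy Novak. Peggy Novak reports to Mona Rossi. Mona Rossi reports to Lars Mori. Lars Mori is at the top.

Bob Quinn -> Peggy Novak -> Mona Rossi -> Lars Mori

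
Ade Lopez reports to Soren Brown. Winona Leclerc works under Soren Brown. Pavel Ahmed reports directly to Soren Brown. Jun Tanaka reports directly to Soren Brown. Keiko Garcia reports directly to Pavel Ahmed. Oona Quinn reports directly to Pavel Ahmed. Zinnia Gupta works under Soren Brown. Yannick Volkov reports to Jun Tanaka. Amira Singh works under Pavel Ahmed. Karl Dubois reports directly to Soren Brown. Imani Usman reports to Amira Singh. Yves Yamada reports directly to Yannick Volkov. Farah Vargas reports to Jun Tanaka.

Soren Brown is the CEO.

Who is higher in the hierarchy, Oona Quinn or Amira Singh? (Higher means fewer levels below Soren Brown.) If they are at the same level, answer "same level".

Both Oona Quinn and Amira Singh are 2 levels below Soren Brown.

same level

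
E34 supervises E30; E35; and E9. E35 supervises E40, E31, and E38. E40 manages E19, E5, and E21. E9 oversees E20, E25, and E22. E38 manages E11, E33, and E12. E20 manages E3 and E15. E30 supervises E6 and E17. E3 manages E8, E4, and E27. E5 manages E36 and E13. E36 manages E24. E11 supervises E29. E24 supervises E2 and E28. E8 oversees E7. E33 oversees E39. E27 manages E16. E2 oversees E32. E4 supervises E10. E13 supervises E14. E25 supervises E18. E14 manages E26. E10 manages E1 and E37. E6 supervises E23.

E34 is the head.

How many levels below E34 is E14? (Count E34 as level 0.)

5

Chain from E14 up to E34: E14 → E13 → E5 → E40 → E35 → E34. That is 5 steps up, so E14 is 5 levels below E34.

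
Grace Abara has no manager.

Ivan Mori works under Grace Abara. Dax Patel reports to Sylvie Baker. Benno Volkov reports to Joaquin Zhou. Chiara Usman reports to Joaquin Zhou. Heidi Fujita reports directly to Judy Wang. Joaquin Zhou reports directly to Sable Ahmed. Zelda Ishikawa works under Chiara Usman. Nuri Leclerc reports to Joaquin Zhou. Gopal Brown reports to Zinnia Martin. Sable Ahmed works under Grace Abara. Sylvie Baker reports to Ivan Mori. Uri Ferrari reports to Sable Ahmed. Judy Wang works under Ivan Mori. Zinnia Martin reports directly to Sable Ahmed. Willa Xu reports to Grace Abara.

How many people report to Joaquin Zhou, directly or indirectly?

Joaquin Zhou directly manages Chiara Usman, Benno Volkov, Nuri Leclerc. Under Chiara Usman: Zelda Ishikawa (1). Benno Volkov has no reports. Nuri Leclerc has no reports. So Joaquin Zhou's organization is 3 direct reports plus everyone under them: 2 + 1 + 1 = 4.

4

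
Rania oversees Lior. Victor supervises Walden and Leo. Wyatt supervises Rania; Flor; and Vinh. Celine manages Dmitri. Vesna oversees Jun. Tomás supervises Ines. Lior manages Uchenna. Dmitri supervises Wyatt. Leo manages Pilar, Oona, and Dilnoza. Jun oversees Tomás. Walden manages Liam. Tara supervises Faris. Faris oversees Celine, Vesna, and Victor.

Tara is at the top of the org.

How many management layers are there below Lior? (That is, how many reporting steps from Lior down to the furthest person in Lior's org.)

1

The longest chain under Lior runs Lior → Uchenna, which is 1 level below Lior.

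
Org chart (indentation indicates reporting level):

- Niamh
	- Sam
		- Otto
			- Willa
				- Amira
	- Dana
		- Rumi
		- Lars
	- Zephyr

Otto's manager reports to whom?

Otto reports to Sam, and Sam reports to Niamh. So Otto's skip-level manager is Niamh.

Niamh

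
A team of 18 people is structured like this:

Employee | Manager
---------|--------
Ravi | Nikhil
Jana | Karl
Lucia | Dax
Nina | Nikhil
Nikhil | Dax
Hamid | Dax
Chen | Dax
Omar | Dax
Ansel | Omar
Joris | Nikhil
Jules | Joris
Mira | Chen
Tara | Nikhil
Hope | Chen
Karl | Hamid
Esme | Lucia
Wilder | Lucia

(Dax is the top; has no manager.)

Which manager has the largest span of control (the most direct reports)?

Dax

Direct-report counts: Dax has 5; Chen has 2; Hamid has 1; Karl has 1; Nikhil has 4; Joris has 1; Lucia has 2; Omar has 1. The largest is 5, held by Dax.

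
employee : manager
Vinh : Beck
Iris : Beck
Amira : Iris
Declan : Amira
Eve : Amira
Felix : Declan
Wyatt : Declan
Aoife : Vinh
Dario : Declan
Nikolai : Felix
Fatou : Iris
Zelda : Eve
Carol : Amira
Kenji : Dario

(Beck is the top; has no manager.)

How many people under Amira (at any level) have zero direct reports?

The people in Amira's organization with no one reporting to them are Carol, Zelda, Kenji, Wyatt, Nikolai. That is 5.

5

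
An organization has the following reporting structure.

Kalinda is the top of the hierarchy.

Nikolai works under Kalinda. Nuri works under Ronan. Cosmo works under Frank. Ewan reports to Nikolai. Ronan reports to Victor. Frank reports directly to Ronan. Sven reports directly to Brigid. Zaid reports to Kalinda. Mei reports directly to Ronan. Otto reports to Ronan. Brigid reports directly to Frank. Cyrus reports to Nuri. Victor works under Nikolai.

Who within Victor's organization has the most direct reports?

Direct-report counts within Victor's organization: Victor has 1; Ronan has 4; Frank has 2; Brigid has 1; Nuri has 1. The largest is 4, held by Ronan.

Ronan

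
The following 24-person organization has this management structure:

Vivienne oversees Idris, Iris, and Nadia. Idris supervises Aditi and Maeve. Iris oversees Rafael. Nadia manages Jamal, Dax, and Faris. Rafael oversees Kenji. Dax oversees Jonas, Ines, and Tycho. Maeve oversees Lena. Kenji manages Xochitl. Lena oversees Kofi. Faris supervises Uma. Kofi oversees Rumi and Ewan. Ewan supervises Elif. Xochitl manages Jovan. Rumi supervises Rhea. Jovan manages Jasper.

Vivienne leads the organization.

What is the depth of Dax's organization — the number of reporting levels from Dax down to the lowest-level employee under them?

The longest chain under Dax runs Dax → Tycho, which is 1 level below Dax.

1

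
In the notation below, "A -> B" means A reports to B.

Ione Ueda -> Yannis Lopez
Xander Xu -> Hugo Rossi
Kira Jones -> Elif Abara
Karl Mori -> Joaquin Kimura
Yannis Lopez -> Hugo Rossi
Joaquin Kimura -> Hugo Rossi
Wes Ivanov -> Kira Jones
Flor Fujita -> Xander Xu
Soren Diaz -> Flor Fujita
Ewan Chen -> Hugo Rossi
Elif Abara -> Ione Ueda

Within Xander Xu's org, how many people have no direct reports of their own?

The only person in Xander Xu's organization with no one reporting to them is Soren Diaz. That is 1.

1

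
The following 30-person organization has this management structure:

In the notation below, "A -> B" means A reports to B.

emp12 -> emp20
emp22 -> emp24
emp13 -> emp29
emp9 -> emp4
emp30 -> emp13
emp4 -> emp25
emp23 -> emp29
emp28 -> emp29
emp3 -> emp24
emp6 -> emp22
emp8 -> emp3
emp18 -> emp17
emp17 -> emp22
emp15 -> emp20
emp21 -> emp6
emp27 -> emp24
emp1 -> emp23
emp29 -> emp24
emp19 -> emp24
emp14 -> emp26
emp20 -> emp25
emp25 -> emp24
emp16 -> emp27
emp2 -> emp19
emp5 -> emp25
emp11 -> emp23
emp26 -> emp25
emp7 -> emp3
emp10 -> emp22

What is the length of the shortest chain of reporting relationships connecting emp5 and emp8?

4

emp5 is 2 levels below emp24, and emp8 is 2 levels below emp24 (their lowest common manager). The shortest path runs up from emp5 to emp24 and back down to emp8: 2 + 2 = 4 links.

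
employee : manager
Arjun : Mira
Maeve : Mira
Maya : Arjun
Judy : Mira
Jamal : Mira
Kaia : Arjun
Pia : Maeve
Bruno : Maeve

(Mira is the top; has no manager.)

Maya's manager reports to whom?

Mira

Maya reports to Arjun, and Arjun reports to Mira. So Maya's skip-level manager is Mira.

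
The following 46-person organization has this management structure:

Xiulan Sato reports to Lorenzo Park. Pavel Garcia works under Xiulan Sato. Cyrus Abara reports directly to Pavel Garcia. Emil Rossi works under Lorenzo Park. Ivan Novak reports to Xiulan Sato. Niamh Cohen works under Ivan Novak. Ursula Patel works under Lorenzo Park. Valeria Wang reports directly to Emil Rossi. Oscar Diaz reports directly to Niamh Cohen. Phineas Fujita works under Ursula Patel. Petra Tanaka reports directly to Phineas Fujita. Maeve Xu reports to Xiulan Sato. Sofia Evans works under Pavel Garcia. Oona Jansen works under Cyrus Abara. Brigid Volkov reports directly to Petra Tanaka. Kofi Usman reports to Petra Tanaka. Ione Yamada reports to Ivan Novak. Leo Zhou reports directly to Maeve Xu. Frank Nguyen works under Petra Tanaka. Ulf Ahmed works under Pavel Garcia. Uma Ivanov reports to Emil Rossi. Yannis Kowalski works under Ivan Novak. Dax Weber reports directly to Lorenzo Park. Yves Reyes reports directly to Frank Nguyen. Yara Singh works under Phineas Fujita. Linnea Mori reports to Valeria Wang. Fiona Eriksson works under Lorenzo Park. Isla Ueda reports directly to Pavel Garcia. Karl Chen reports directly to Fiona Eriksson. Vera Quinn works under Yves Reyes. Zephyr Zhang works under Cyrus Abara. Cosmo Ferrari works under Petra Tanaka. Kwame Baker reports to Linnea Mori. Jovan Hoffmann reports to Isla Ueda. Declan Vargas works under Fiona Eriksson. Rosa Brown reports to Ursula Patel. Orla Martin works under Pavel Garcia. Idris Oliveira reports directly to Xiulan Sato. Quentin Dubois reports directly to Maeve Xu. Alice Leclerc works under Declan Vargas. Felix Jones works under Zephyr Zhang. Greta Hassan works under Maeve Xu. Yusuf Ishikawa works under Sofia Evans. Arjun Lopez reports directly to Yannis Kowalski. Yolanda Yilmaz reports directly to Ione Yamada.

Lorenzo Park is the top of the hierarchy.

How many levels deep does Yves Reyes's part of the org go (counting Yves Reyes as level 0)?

1

The longest chain under Yves Reyes runs Yves Reyes → Vera Quinn, which is 1 level below Yves Reyes.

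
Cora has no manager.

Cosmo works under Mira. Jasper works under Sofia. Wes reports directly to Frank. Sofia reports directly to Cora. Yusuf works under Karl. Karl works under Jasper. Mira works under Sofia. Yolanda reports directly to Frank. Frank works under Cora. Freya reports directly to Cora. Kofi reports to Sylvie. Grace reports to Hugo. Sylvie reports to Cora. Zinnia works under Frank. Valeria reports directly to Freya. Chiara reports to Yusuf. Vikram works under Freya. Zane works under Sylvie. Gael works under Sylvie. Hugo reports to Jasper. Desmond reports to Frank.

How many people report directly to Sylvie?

3

Sylvie directly manages Kofi, Gael, Zane. That is 3 direct reports.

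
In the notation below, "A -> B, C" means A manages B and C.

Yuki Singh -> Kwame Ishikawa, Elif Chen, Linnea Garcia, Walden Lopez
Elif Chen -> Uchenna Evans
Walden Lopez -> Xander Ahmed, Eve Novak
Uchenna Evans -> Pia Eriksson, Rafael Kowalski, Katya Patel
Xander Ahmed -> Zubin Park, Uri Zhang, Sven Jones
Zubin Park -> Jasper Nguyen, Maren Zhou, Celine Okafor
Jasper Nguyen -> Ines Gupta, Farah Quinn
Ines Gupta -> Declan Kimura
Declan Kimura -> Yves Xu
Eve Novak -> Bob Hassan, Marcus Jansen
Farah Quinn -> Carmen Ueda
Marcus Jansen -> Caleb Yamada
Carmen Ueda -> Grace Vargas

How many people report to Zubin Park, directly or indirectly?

Zubin Park directly manages Jasper Nguyen, Maren Zhou, Celine Okafor. Under Jasper Nguyen: Farah Quinn, Carmen Ueda, Grace Vargas, Ines Gupta, Declan Kimura, Yves Xu (6). Maren Zhou has no reports. Celine Okafor has no reports. So Zubin Park's organization is 3 direct reports plus everyone under them: 7 + 1 + 1 = 9.

9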